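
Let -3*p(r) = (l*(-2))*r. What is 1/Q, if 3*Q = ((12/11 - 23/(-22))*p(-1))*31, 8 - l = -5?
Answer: -99/18941 ≈ -0.0052268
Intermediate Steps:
l = 13 (l = 8 - 1*(-5) = 8 + 5 = 13)
p(r) = 26*r/3 (p(r) = -13*(-2)*r/3 = -(-26)*r/3 = 26*r/3)
Q = -18941/99 (Q = (((12/11 - 23/(-22))*((26/3)*(-1)))*31)/3 = (((12*(1/11) - 23*(-1/22))*(-26/3))*31)/3 = (((12/11 + 23/22)*(-26/3))*31)/3 = (((47/22)*(-26/3))*31)/3 = (-611/33*31)/3 = (⅓)*(-18941/33) = -18941/99 ≈ -191.32)
1/Q = 1/(-18941/99) = -99/18941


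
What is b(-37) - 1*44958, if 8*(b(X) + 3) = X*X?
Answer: -358319/8 ≈ -44790.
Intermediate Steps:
b(X) = -3 + X**2/8 (b(X) = -3 + (X*X)/8 = -3 + X**2/8)
b(-37) - 1*44958 = (-3 + (1/8)*(-37)**2) - 1*44958 = (-3 + (1/8)*1369) - 44958 = (-3 + 1369/8) - 44958 = 1345/8 - 44958 = -358319/8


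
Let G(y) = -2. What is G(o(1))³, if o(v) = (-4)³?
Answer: -8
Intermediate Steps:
o(v) = -64
G(o(1))³ = (-2)³ = -8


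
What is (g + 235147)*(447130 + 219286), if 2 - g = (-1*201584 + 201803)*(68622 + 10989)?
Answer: -11462128618560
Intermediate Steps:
g = -17434807 (g = 2 - (-1*201584 + 201803)*(68622 + 10989) = 2 - (-201584 + 201803)*79611 = 2 - 219*79611 = 2 - 1*17434809 = 2 - 17434809 = -17434807)
(g + 235147)*(447130 + 219286) = (-17434807 + 235147)*(447130 + 219286) = -17199660*666416 = -11462128618560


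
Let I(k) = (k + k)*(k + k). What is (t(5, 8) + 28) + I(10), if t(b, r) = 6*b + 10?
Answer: 468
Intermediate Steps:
t(b, r) = 10 + 6*b
I(k) = 4*k² (I(k) = (2*k)*(2*k) = 4*k²)
(t(5, 8) + 28) + I(10) = ((10 + 6*5) + 28) + 4*10² = ((10 + 30) + 28) + 4*100 = (40 + 28) + 400 = 68 + 400 = 468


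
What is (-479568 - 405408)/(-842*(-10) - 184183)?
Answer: 884976/175763 ≈ 5.0350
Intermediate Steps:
(-479568 - 405408)/(-842*(-10) - 184183) = -884976/(8420 - 184183) = -884976/(-175763) = -884976*(-1/175763) = 884976/175763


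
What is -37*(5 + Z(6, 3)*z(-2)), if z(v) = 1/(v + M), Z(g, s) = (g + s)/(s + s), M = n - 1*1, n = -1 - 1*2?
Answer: -703/4 ≈ -175.75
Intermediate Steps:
n = -3 (n = -1 - 2 = -3)
M = -4 (M = -3 - 1*1 = -3 - 1 = -4)
Z(g, s) = (g + s)/(2*s) (Z(g, s) = (g + s)/((2*s)) = (g + s)*(1/(2*s)) = (g + s)/(2*s))
z(v) = 1/(-4 + v) (z(v) = 1/(v - 4) = 1/(-4 + v))
-37*(5 + Z(6, 3)*z(-2)) = -37*(5 + ((1/2)*(6 + 3)/3)/(-4 - 2)) = -37*(5 + ((1/2)*(1/3)*9)/(-6)) = -37*(5 + (3/2)*(-1/6)) = -37*(5 - 1/4) = -37*19/4 = -703/4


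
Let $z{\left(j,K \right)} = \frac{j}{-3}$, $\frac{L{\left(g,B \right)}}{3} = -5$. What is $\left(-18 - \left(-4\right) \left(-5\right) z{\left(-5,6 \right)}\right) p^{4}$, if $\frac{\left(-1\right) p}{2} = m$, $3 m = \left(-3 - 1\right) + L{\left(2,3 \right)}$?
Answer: $- \frac{321110944}{243} \approx -1.3214 \cdot 10^{6}$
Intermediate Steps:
$L{\left(g,B \right)} = -15$ ($L{\left(g,B \right)} = 3 \left(-5\right) = -15$)
$z{\left(j,K \right)} = - \frac{j}{3}$ ($z{\left(j,K \right)} = j \left(- \frac{1}{3}\right) = - \frac{j}{3}$)
$m = - \frac{19}{3}$ ($m = \frac{\left(-3 - 1\right) - 15}{3} = \frac{-4 - 15}{3} = \frac{1}{3} \left(-19\right) = - \frac{19}{3} \approx -6.3333$)
$p = \frac{38}{3}$ ($p = \left(-2\right) \left(- \frac{19}{3}\right) = \frac{38}{3} \approx 12.667$)
$\left(-18 - \left(-4\right) \left(-5\right) z{\left(-5,6 \right)}\right) p^{4} = \left(-18 - \left(-4\right) \left(-5\right) \left(\left(- \frac{1}{3}\right) \left(-5\right)\right)\right) \left(\frac{38}{3}\right)^{4} = \left(-18 - 20 \cdot \frac{5}{3}\right) \frac{2085136}{81} = \left(-18 - \frac{100}{3}\right) \frac{2085136}{81} = \left(- \frac{154}{3}\right) \frac{2085136}{81} = - \frac{321110944}{243}$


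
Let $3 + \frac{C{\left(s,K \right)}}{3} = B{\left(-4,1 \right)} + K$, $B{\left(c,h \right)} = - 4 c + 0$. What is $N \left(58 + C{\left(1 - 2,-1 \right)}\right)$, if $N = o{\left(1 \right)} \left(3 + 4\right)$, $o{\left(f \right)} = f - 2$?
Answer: $-658$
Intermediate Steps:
$B{\left(c,h \right)} = - 4 c$
$o{\left(f \right)} = -2 + f$
$C{\left(s,K \right)} = 39 + 3 K$ ($C{\left(s,K \right)} = -9 + 3 \left(\left(-4\right) \left(-4\right) + K\right) = -9 + 3 \left(16 + K\right) = -9 + \left(48 + 3 K\right) = 39 + 3 K$)
$N = -7$ ($N = \left(-2 + 1\right) \left(3 + 4\right) = \left(-1\right) 7 = -7$)
$N \left(58 + C{\left(1 - 2,-1 \right)}\right) = - 7 \left(58 + \left(39 + 3 \left(-1\right)\right)\right) = - 7 \left(58 + \left(39 - 3\right)\right) = - 7 \left(58 + 36\right) = \left(-7\right) 94 = -658$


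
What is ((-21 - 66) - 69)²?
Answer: 24336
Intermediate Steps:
((-21 - 66) - 69)² = (-87 - 69)² = (-156)² = 24336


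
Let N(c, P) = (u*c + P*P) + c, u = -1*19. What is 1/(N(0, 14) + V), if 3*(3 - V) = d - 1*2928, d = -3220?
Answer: 3/6745 ≈ 0.00044477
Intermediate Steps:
u = -19
V = 6157/3 (V = 3 - (-3220 - 1*2928)/3 = 3 - (-3220 - 2928)/3 = 3 - 1/3*(-6148) = 3 + 6148/3 = 6157/3 ≈ 2052.3)
N(c, P) = P**2 - 18*c (N(c, P) = (-19*c + P*P) + c = (-19*c + P**2) + c = (P**2 - 19*c) + c = P**2 - 18*c)
1/(N(0, 14) + V) = 1/((14**2 - 18*0) + 6157/3) = 1/((196 + 0) + 6157/3) = 1/(196 + 6157/3) = 1/(6745/3) = 3/6745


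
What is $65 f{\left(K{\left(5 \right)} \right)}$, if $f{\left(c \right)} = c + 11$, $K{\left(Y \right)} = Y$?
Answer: $1040$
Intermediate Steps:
$f{\left(c \right)} = 11 + c$
$65 f{\left(K{\left(5 \right)} \right)} = 65 \left(11 + 5\right) = 65 \cdot 16 = 1040$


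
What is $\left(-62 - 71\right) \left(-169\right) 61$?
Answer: $1371097$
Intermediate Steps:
$\left(-62 - 71\right) \left(-169\right) 61 = \left(-133\right) \left(-169\right) 61 = 22477 \cdot 61 = 1371097$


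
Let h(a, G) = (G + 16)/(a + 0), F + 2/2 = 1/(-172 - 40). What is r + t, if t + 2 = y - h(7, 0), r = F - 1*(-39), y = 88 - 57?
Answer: 96029/1484 ≈ 64.710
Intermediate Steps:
F = -213/212 (F = -1 + 1/(-172 - 40) = -1 + 1/(-212) = -1 - 1/212 = -213/212 ≈ -1.0047)
y = 31
h(a, G) = (16 + G)/a
r = 8055/212 (r = -213/212 - 1*(-39) = -213/212 + 39 = 8055/212 ≈ 37.995)
t = 187/7 (t = -2 + (31 - (16 + 0)/7) = -2 + (31 - 16/7) = -2 + 201/7 = 187/7 ≈ 26.714)
r + t = 8055/212 + 187/7 = 96029/1484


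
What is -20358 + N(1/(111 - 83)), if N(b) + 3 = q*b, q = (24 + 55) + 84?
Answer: -569945/28 ≈ -20355.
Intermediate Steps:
q = 163 (q = 79 + 84 = 163)
N(b) = -3 + 163*b
-20358 + N(1/(111 - 83)) = -20358 + (-3 + 163/(111 - 83)) = -20358 + (-3 + 163/28) = -20358 + 79/28 = -569945/28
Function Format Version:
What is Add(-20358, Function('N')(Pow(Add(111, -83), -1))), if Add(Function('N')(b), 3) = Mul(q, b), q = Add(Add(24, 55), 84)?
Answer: Rational(-569945, 28) ≈ -20355.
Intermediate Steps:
q = 163 (q = Add(79, 84) = 163)
Function('N')(b) = Add(-3, Mul(163, b))
Add(-20358, Function('N')(Pow(Add(111, -83), -1))) = Add(-20358, Add(-3, Mul(163, Pow(Add(111, -83), -1)))) = Add(-20358, Add(-3, Mul(163, Pow(28, -1)))) = Add(-20358, Add(-3, Mul(163, Rational(1, 28)))) = Add(-20358, Add(-3, Rational(163, 28))) = Add(-20358, Rational(79, 28)) = Rational(-569945, 28)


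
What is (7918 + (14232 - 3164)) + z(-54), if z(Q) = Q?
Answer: 18932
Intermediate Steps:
(7918 + (14232 - 3164)) + z(-54) = (7918 + (14232 - 3164)) - 54 = (7918 + 11068) - 54 = 18986 - 54 = 18932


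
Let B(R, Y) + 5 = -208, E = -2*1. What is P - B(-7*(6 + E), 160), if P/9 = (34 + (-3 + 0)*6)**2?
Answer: 2517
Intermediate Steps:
E = -2
P = 2304 (P = 9*(34 + (-3 + 0)*6)**2 = 9*(34 - 3*6)**2 = 9*(34 - 18)**2 = 9*16**2 = 9*256 = 2304)
B(R, Y) = -213 (B(R, Y) = -5 - 208 = -213)
P - B(-7*(6 + E), 160) = 2304 - 1*(-213) = 2304 + 213 = 2517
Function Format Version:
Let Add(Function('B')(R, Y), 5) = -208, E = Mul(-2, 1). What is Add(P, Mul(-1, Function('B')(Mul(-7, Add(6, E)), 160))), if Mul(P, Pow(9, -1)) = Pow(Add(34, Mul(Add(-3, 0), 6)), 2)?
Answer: 2517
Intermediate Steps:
E = -2
P = 2304 (P = Mul(9, Pow(Add(34, Mul(Add(-3, 0), 6)), 2)) = Mul(9, Pow(Add(34, Mul(-3, 6)), 2)) = Mul(9, Pow(Add(34, -18), 2)) = Mul(9, Pow(16, 2)) = Mul(9, 256) = 2304)
Function('B')(R, Y) = -213 (Function('B')(R, Y) = Add(-5, -208) = -213)
Add(P, Mul(-1, Function('B')(Mul(-7, Add(6, E)), 160))) = Add(2304, Mul(-1, -213)) = Add(2304, 213) = 2517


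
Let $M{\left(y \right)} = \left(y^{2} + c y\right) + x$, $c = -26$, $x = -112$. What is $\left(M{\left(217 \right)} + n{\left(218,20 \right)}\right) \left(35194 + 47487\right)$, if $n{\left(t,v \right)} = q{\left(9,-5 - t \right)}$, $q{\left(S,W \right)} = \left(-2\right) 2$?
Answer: $3417288411$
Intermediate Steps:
$q{\left(S,W \right)} = -4$
$n{\left(t,v \right)} = -4$
$M{\left(y \right)} = -112 + y^{2} - 26 y$ ($M{\left(y \right)} = \left(y^{2} - 26 y\right) - 112 = -112 + y^{2} - 26 y$)
$\left(M{\left(217 \right)} + n{\left(218,20 \right)}\right) \left(35194 + 47487\right) = \left(\left(-112 + 217^{2} - 5642\right) - 4\right) \left(35194 + 47487\right) = \left(\left(-112 + 47089 - 5642\right) - 4\right) 82681 = \left(41335 - 4\right) 82681 = 41331 \cdot 82681 = 3417288411$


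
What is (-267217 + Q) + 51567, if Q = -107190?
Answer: -322840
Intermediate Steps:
(-267217 + Q) + 51567 = (-267217 - 107190) + 51567 = -374407 + 51567 = -322840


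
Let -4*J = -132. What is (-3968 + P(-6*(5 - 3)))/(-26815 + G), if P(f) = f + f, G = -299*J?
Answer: 1996/18341 ≈ 0.10883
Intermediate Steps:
J = 33 (J = -1/4*(-132) = 33)
G = -9867 (G = -299*33 = -9867)
P(f) = 2*f
(-3968 + P(-6*(5 - 3)))/(-26815 + G) = (-3968 + 2*(-6*(5 - 3)))/(-26815 - 9867) = (-3968 + 2*(-6*2))/(-36682) = (-3968 + 2*(-12))*(-1/36682) = (-3968 - 24)*(-1/36682) = -3992*(-1/36682) = 1996/18341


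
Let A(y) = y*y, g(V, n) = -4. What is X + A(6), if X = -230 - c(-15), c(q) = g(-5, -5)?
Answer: -190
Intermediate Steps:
c(q) = -4
A(y) = y²
X = -226 (X = -230 - 1*(-4) = -230 + 4 = -226)
X + A(6) = -226 + 6² = -226 + 36 = -190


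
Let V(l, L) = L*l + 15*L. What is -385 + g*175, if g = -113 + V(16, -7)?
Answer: -58135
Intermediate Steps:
V(l, L) = 15*L + L*l
g = -330 (g = -113 - 7*(15 + 16) = -113 - 7*31 = -113 - 217 = -330)
-385 + g*175 = -385 - 330*175 = -385 - 57750 = -58135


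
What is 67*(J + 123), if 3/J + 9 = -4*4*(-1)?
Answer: 57888/7 ≈ 8269.7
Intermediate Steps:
J = 3/7 (J = 3/(-9 - 4*4*(-1)) = 3/(-9 - 16*(-1)) = 3/(-9 + 16) = 3/7 ≈ 0.42857)
67*(J + 123) = 67*(3/7 + 123) = 67*(864/7) = 57888/7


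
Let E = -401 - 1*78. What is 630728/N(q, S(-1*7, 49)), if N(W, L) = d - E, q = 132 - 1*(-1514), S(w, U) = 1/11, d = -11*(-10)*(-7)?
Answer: -630728/291 ≈ -2167.4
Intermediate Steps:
d = -770 (d = 110*(-7) = -770)
E = -479 (E = -401 - 78 = -479)
S(w, U) = 1/11
q = 1646 (q = 132 + 1514 = 1646)
N(W, L) = -291 (N(W, L) = -770 - 1*(-479) = -770 + 479 = -291)
630728/N(q, S(-1*7, 49)) = 630728/(-291) = 630728*(-1/291) = -630728/291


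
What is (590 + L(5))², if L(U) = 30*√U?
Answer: 352600 + 35400*√5 ≈ 4.3176e+5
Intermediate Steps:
(590 + L(5))² = (590 + 30*√5)²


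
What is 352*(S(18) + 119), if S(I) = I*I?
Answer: 155936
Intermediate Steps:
S(I) = I**2
352*(S(18) + 119) = 352*(18**2 + 119) = 352*(324 + 119) = 352*443 = 155936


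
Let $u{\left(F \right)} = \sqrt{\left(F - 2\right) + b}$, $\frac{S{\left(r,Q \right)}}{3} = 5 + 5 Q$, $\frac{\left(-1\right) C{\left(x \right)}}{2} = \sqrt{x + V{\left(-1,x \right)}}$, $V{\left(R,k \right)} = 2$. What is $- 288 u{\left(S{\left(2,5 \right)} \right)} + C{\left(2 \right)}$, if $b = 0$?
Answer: $-4 - 576 \sqrt{22} \approx -2705.7$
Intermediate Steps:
$C{\left(x \right)} = - 2 \sqrt{2 + x}$ ($C{\left(x \right)} = - 2 \sqrt{x + 2} = - 2 \sqrt{2 + x}$)
$S{\left(r,Q \right)} = 15 + 15 Q$ ($S{\left(r,Q \right)} = 3 \left(5 + 5 Q\right) = 15 + 15 Q$)
$u{\left(F \right)} = \sqrt{-2 + F}$ ($u{\left(F \right)} = \sqrt{\left(F - 2\right) + 0} = \sqrt{\left(-2 + F\right) + 0} = \sqrt{-2 + F}$)
$- 288 u{\left(S{\left(2,5 \right)} \right)} + C{\left(2 \right)} = - 288 \sqrt{-2 + \left(15 + 15 \cdot 5\right)} - 2 \sqrt{2 + 2} = - 288 \sqrt{-2 + \left(15 + 75\right)} - 2 \sqrt{4} = - 288 \sqrt{-2 + 90} - 4 = - 288 \sqrt{88} - 4 = - 288 \cdot 2 \sqrt{22} - 4 = - 576 \sqrt{22} - 4 = -4 - 576 \sqrt{22}$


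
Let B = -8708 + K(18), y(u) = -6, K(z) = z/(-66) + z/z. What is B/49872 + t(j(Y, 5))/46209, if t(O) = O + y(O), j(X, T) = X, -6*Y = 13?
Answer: -1107594547/6337471932 ≈ -0.17477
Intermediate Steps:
Y = -13/6 (Y = -⅙*13 = -13/6 ≈ -2.1667)
K(z) = 1 - z/66 (K(z) = z*(-1/66) + 1 = -z/66 + 1 = 1 - z/66)
B = -95780/11 (B = -8708 + (1 - 1/66*18) = -8708 + (1 - 3/11) = -8708 + 8/11 = -95780/11 ≈ -8707.3)
t(O) = -6 + O (t(O) = O - 6 = -6 + O)
B/49872 + t(j(Y, 5))/46209 = -95780/11/49872 + (-6 - 13/6)/46209 = -95780/11*1/49872 - 49/6*1/46209 = -23945/137148 - 49/277254 = -1107594547/6337471932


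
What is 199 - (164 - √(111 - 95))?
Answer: 39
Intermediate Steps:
199 - (164 - √(111 - 95)) = 199 - (164 - √16) = 199 - (164 - 1*4) = 199 - (164 - 4) = 199 - 1*160 = 199 - 160 = 39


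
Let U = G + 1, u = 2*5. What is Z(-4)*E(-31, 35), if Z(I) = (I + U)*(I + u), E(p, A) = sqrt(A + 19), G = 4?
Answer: 18*sqrt(6) ≈ 44.091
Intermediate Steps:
E(p, A) = sqrt(19 + A)
u = 10
U = 5 (U = 4 + 1 = 5)
Z(I) = (5 + I)*(10 + I) (Z(I) = (I + 5)*(I + 10) = (5 + I)*(10 + I))
Z(-4)*E(-31, 35) = (50 + (-4)**2 + 15*(-4))*sqrt(19 + 35) = (50 + 16 - 60)*sqrt(54) = 6*(3*sqrt(6)) = 18*sqrt(6)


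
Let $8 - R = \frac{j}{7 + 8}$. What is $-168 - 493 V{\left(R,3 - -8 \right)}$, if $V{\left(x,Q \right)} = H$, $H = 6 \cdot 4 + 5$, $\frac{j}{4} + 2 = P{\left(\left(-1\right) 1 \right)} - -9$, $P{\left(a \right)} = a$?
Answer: $-14465$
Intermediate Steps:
$j = 24$ ($j = -8 + 4 \left(\left(-1\right) 1 - -9\right) = -8 + 4 \left(-1 + 9\right) = -8 + 4 \cdot 8 = -8 + 32 = 24$)
$R = \frac{32}{5}$ ($R = 8 - \frac{24}{7 + 8} = 8 - \frac{24}{15} = 8 - 24 \cdot \frac{1}{15} = 8 - \frac{8}{5} = \frac{32}{5} \approx 6.4$)
$H = 29$ ($H = 24 + 5 = 29$)
$V{\left(x,Q \right)} = 29$
$-168 - 493 V{\left(R,3 - -8 \right)} = -168 - 14297 = -14465$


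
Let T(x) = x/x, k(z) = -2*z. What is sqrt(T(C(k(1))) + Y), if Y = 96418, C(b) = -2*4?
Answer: sqrt(96419) ≈ 310.51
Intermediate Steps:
C(b) = -8
T(x) = 1
sqrt(T(C(k(1))) + Y) = sqrt(1 + 96418) = sqrt(96419)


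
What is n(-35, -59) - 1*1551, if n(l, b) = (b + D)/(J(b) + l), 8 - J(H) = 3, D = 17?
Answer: -7748/5 ≈ -1549.6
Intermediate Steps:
J(H) = 5 (J(H) = 8 - 1*3 = 8 - 3 = 5)
n(l, b) = (17 + b)/(5 + l) (n(l, b) = (b + 17)/(5 + l) = (17 + b)/(5 + l))
n(-35, -59) - 1*1551 = (17 - 59)/(5 - 35) - 1*1551 = -42/(-30) - 1551 = -1/30*(-42) - 1551 = 7/5 - 1551 = -7748/5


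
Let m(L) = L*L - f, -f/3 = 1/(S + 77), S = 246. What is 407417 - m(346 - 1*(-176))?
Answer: 43583356/323 ≈ 1.3493e+5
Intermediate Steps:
f = -3/323 (f = -3/(246 + 77) = -3/323 ≈ -0.0092879)
m(L) = 3/323 + L² (m(L) = L*L - 1*(-3/323) = L² + 3/323 = 3/323 + L²)
407417 - m(346 - 1*(-176)) = 407417 - (3/323 + (346 - 1*(-176))²) = 407417 - (3/323 + (346 + 176)²) = 407417 - (3/323 + 522²) = 407417 - (3/323 + 272484) = 407417 - 1*88012335/323 = 407417 - 88012335/323 = 43583356/323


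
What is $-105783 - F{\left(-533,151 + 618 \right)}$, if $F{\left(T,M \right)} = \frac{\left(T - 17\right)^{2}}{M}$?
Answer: $- \frac{81649627}{769} \approx -1.0618 \cdot 10^{5}$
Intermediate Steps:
$F{\left(T,M \right)} = \frac{\left(-17 + T\right)^{2}}{M}$
$-105783 - F{\left(-533,151 + 618 \right)} = -105783 - \frac{\left(-17 - 533\right)^{2}}{151 + 618} = -105783 - \frac{\left(-550\right)^{2}}{769} = -105783 - \frac{1}{769} \cdot 302500 = -105783 - \frac{302500}{769} = - \frac{81649627}{769}$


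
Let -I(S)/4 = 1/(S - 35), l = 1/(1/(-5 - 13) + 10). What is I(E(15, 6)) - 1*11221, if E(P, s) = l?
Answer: -70096871/6247 ≈ -11221.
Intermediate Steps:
l = 18/179 (l = 1/(1/(-18) + 10) = 1/(-1/18 + 10) = 1/(179/18) = 18/179 ≈ 0.10056)
E(P, s) = 18/179
I(S) = -4/(-35 + S) (I(S) = -4/(S - 35) = -4/(-35 + S))
I(E(15, 6)) - 1*11221 = -4/(-35 + 18/179) - 1*11221 = -4/(-6247/179) - 11221 = -4*(-179/6247) - 11221 = 716/6247 - 11221 = -70096871/6247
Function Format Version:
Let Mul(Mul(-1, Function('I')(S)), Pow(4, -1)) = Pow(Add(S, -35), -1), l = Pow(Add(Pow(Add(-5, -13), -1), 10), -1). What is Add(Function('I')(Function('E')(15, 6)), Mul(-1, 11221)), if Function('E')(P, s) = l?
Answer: Rational(-70096871, 6247) ≈ -11221.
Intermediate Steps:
l = Rational(18, 179) (l = Pow(Add(Pow(-18, -1), 10), -1) = Pow(Add(Rational(-1, 18), 10), -1) = Pow(Rational(179, 18), -1) = Rational(18, 179) ≈ 0.10056)
Function('E')(P, s) = Rational(18, 179)
Function('I')(S) = Mul(-4, Pow(Add(-35, S), -1)) (Function('I')(S) = Mul(-4, Pow(Add(S, -35), -1)) = Mul(-4, Pow(Add(-35, S), -1)))
Add(Function('I')(Function('E')(15, 6)), Mul(-1, 11221)) = Add(Mul(-4, Pow(Add(-35, Rational(18, 179)), -1)), Mul(-1, 11221)) = Add(Mul(-4, Pow(Rational(-6247, 179), -1)), -11221) = Add(Mul(-4, Rational(-179, 6247)), -11221) = Add(Rational(716, 6247), -11221) = Rational(-70096871, 6247)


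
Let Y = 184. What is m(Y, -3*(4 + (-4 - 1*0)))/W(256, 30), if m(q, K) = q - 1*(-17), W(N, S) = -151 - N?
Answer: -201/407 ≈ -0.49386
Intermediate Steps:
m(q, K) = 17 + q (m(q, K) = q + 17 = 17 + q)
m(Y, -3*(4 + (-4 - 1*0)))/W(256, 30) = (17 + 184)/(-151 - 1*256) = 201/(-151 - 256) = 201/(-407) = 201*(-1/407) = -201/407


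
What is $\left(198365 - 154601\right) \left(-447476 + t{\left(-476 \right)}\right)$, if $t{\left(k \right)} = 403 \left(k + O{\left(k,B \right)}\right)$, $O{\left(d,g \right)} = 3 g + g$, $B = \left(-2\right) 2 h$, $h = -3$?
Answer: $-27131929440$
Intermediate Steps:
$B = 12$ ($B = \left(-2\right) 2 \left(-3\right) = \left(-4\right) \left(-3\right) = 12$)
$O{\left(d,g \right)} = 4 g$
$t{\left(k \right)} = 19344 + 403 k$ ($t{\left(k \right)} = 403 \left(k + 4 \cdot 12\right) = 403 \left(k + 48\right) = 403 \left(48 + k\right) = 19344 + 403 k$)
$\left(198365 - 154601\right) \left(-447476 + t{\left(-476 \right)}\right) = \left(198365 - 154601\right) \left(-447476 + \left(19344 + 403 \left(-476\right)\right)\right) = 43764 \left(-447476 + \left(19344 - 191828\right)\right) = 43764 \left(-447476 - 172484\right) = 43764 \left(-619960\right) = -27131929440$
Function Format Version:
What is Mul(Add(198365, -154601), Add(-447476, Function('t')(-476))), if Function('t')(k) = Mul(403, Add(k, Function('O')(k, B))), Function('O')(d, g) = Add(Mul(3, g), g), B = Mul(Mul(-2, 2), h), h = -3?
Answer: -27131929440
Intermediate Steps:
B = 12 (B = Mul(Mul(-2, 2), -3) = Mul(-4, -3) = 12)
Function('O')(d, g) = Mul(4, g)
Function('t')(k) = Add(19344, Mul(403, k)) (Function('t')(k) = Mul(403, Add(k, Mul(4, 12))) = Mul(403, Add(k, 48)) = Mul(403, Add(48, k)) = Add(19344, Mul(403, k)))
Mul(Add(198365, -154601), Add(-447476, Function('t')(-476))) = Mul(Add(198365, -154601), Add(-447476, Add(19344, Mul(403, -476)))) = Mul(43764, Add(-447476, Add(19344, -191828))) = Mul(43764, Add(-447476, -172484)) = Mul(43764, -619960) = -27131929440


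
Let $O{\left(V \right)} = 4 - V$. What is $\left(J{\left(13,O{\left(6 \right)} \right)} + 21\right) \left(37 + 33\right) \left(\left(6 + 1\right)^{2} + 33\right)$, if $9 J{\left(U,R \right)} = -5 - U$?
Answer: $109060$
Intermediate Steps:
$J{\left(U,R \right)} = - \frac{5}{9} - \frac{U}{9}$ ($J{\left(U,R \right)} = \frac{-5 - U}{9} = - \frac{5}{9} - \frac{U}{9}$)
$\left(J{\left(13,O{\left(6 \right)} \right)} + 21\right) \left(37 + 33\right) \left(\left(6 + 1\right)^{2} + 33\right) = \left(\left(- \frac{5}{9} - \frac{13}{9}\right) + 21\right) \left(37 + 33\right) \left(\left(6 + 1\right)^{2} + 33\right) = \left(\left(- \frac{5}{9} - \frac{13}{9}\right) + 21\right) 70 \left(7^{2} + 33\right) = \left(-2 + 21\right) 70 \left(49 + 33\right) = 19 \cdot 70 \cdot 82 = 19 \cdot 5740 = 109060$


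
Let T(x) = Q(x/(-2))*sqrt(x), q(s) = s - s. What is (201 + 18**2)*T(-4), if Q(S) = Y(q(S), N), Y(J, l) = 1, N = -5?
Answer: 1050*I ≈ 1050.0*I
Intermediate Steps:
q(s) = 0
Q(S) = 1
T(x) = sqrt(x) (T(x) = 1*sqrt(x) = sqrt(x))
(201 + 18**2)*T(-4) = (201 + 18**2)*sqrt(-4) = (201 + 324)*(2*I) = 525*(2*I) = 1050*I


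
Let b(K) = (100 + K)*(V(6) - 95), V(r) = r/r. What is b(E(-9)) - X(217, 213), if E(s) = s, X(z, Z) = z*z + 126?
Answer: -55769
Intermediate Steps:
V(r) = 1
X(z, Z) = 126 + z**2 (X(z, Z) = z**2 + 126 = 126 + z**2)
b(K) = -9400 - 94*K (b(K) = (100 + K)*(1 - 95) = (100 + K)*(-94) = -9400 - 94*K)
b(E(-9)) - X(217, 213) = (-9400 - 94*(-9)) - (126 + 217**2) = (-9400 + 846) - (126 + 47089) = -8554 - 1*47215 = -8554 - 47215 = -55769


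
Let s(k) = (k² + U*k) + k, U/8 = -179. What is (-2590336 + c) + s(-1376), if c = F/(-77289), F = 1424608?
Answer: 98317603136/77289 ≈ 1.2721e+6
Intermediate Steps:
U = -1432 (U = 8*(-179) = -1432)
s(k) = k² - 1431*k (s(k) = (k² - 1432*k) + k = k² - 1431*k)
c = -1424608/77289 (c = 1424608/(-77289) = 1424608*(-1/77289) = -1424608/77289 ≈ -18.432)
(-2590336 + c) + s(-1376) = (-2590336 - 1424608/77289) - 1376*(-1431 - 1376) = -200205903712/77289 - 1376*(-2807) = -200205903712/77289 + 3862432 = 98317603136/77289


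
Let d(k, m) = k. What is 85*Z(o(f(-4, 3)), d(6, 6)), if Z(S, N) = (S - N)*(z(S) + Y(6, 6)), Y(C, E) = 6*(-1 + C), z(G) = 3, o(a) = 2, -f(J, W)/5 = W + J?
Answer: -11220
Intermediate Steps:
f(J, W) = -5*J - 5*W (f(J, W) = -5*(W + J) = -5*(J + W) = -5*J - 5*W)
Y(C, E) = -6 + 6*C
Z(S, N) = -33*N + 33*S (Z(S, N) = (S - N)*(3 + (-6 + 6*6)) = (S - N)*(3 + (-6 + 36)) = (S - N)*(3 + 30) = (S - N)*33 = -33*N + 33*S)
85*Z(o(f(-4, 3)), d(6, 6)) = 85*(-33*6 + 33*2) = 85*(-198 + 66) = 85*(-132) = -11220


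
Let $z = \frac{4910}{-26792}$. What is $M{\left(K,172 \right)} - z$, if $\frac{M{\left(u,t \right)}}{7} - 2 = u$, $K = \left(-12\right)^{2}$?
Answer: $\frac{13693167}{13396} \approx 1022.2$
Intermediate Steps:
$z = - \frac{2455}{13396}$ ($z = 4910 \left(- \frac{1}{26792}\right) = - \frac{2455}{13396} \approx -0.18326$)
$K = 144$
$M{\left(u,t \right)} = 14 + 7 u$
$M{\left(K,172 \right)} - z = \left(14 + 7 \cdot 144\right) - - \frac{2455}{13396} = \left(14 + 1008\right) + \frac{2455}{13396} = 1022 + \frac{2455}{13396} = \frac{13693167}{13396}$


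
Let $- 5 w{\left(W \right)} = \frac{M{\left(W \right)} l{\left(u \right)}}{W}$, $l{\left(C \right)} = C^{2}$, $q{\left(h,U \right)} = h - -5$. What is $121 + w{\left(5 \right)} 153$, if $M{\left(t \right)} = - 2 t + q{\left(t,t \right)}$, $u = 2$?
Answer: $121$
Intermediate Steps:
$q{\left(h,U \right)} = 5 + h$ ($q{\left(h,U \right)} = h + 5 = 5 + h$)
$M{\left(t \right)} = 5 - t$ ($M{\left(t \right)} = - 2 t + \left(5 + t\right) = 5 - t$)
$w{\left(W \right)} = - \frac{20 - 4 W}{5 W}$ ($w{\left(W \right)} = - \frac{\left(5 - W\right) 2^{2} \frac{1}{W}}{5} = - \frac{\left(5 - W\right) 4 \frac{1}{W}}{5} = - \frac{\left(20 - 4 W\right) \frac{1}{W}}{5} = - \frac{\frac{1}{W} \left(20 - 4 W\right)}{5} = - \frac{20 - 4 W}{5 W}$)
$121 + w{\left(5 \right)} 153 = 121 + \left(\frac{4}{5} - \frac{4}{5}\right) 153 = 121 + 0 \cdot 153 = 121 + 0 = 121$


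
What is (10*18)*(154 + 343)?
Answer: 89460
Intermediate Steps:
(10*18)*(154 + 343) = 180*497 = 89460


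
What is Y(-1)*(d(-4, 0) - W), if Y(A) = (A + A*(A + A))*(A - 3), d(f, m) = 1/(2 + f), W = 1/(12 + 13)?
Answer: 54/25 ≈ 2.1600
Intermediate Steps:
W = 1/25 ≈ 0.040000
Y(A) = (-3 + A)*(A + 2*A²) (Y(A) = (A + A*(2*A))*(-3 + A) = (A + 2*A²)*(-3 + A) = (-3 + A)*(A + 2*A²))
Y(-1)*(d(-4, 0) - W) = (-(-3 - 5*(-1) + 2*(-1)²))*(1/(2 - 4) - 1*1/25) = (-(-3 + 5 + 2*1))*(1/(-2) - 1/25) = (-(-3 + 5 + 2))*(-½ - 1/25) = -1*4*(-27/50) = -4*(-27/50) = 54/25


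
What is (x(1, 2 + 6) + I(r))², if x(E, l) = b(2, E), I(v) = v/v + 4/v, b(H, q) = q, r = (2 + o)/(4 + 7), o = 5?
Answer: 3364/49 ≈ 68.653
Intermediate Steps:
r = 7/11 (r = (2 + 5)/(4 + 7) = 7/11 ≈ 0.63636)
I(v) = 1 + 4/v
x(E, l) = E
(x(1, 2 + 6) + I(r))² = (1 + (4 + 7/11)/(7/11))² = (1 + (11/7)*(51/11))² = (1 + 51/7)² = (58/7)² = 3364/49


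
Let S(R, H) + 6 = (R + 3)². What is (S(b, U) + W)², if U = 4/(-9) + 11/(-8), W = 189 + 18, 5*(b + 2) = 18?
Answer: 30846916/625 ≈ 49355.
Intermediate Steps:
b = 8/5 (b = -2 + (⅕)*18 = -2 + 18/5 = 8/5 ≈ 1.6000)
W = 207
U = -131/72 (U = 4*(-⅑) + 11*(-⅛) = -4/9 - 11/8 = -131/72 ≈ -1.8194)
S(R, H) = -6 + (3 + R)² (S(R, H) = -6 + (R + 3)² = -6 + (3 + R)²)
(S(b, U) + W)² = ((-6 + (3 + 8/5)²) + 207)² = ((-6 + (23/5)²) + 207)² = ((-6 + 529/25) + 207)² = (379/25 + 207)² = (5554/25)² = 30846916/625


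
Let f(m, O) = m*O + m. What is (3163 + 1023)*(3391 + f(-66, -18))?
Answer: 18891418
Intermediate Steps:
f(m, O) = m + O*m (f(m, O) = O*m + m = m + O*m)
(3163 + 1023)*(3391 + f(-66, -18)) = (3163 + 1023)*(3391 - 66*(1 - 18)) = 4186*(3391 - 66*(-17)) = 4186*(3391 + 1122) = 4186*4513 = 18891418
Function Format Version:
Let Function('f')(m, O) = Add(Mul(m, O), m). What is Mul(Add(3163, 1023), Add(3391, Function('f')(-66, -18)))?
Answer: 18891418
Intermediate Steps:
Function('f')(m, O) = Add(m, Mul(O, m)) (Function('f')(m, O) = Add(Mul(O, m), m) = Add(m, Mul(O, m)))
Mul(Add(3163, 1023), Add(3391, Function('f')(-66, -18))) = Mul(Add(3163, 1023), Add(3391, Mul(-66, Add(1, -18)))) = Mul(4186, Add(3391, Mul(-66, -17))) = Mul(4186, Add(3391, 1122)) = Mul(4186, 4513) = 18891418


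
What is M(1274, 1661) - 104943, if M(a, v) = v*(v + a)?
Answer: 4770092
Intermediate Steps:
M(a, v) = v*(a + v)
M(1274, 1661) - 104943 = 1661*(1274 + 1661) - 104943 = 1661*2935 - 104943 = 4875035 - 104943 = 4770092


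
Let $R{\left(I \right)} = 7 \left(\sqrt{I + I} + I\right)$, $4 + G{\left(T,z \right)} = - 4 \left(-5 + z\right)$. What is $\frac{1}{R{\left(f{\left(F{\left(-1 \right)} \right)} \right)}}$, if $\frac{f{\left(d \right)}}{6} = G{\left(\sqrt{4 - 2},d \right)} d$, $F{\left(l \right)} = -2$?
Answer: $- \frac{1}{2030} - \frac{i}{24360} \approx -0.00049261 - 4.1051 \cdot 10^{-5} i$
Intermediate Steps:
$G{\left(T,z \right)} = 16 - 4 z$ ($G{\left(T,z \right)} = -4 - 4 \left(-5 + z\right) = -4 - \left(-20 + 4 z\right) = 16 - 4 z$)
$f{\left(d \right)} = 6 d \left(16 - 4 d\right)$ ($f{\left(d \right)} = 6 \left(16 - 4 d\right) d = 6 d \left(16 - 4 d\right)$)
$R{\left(I \right)} = 7 I + 7 \sqrt{2} \sqrt{I}$ ($R{\left(I \right)} = 7 \left(\sqrt{2 I} + I\right) = 7 \left(\sqrt{2} \sqrt{I} + I\right) = 7 \left(I + \sqrt{2} \sqrt{I}\right) = 7 I + 7 \sqrt{2} \sqrt{I}$)
$\frac{1}{R{\left(f{\left(F{\left(-1 \right)} \right)} \right)}} = \frac{1}{7 \cdot 24 \left(-2\right) \left(4 - -2\right) + 7 \sqrt{2} \sqrt{24 \left(-2\right) \left(4 - -2\right)}} = \frac{1}{7 \cdot 24 \left(-2\right) \left(4 + 2\right) + 7 \sqrt{2} \sqrt{24 \left(-2\right) \left(4 + 2\right)}} = \frac{1}{7 \cdot 24 \left(-2\right) 6 + 7 \sqrt{2} \sqrt{24 \left(-2\right) 6}} = \frac{1}{7 \left(-288\right) + 7 \sqrt{2} \sqrt{-288}} = \frac{1}{-2016 + 7 \sqrt{2} \cdot 12 i \sqrt{2}} = \frac{1}{-2016 + 168 i} = \frac{-2016 - 168 i}{4092480}$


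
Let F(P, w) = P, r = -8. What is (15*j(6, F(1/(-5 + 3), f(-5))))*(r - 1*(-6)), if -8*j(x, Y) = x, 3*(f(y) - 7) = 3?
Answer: 45/2 ≈ 22.500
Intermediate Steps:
f(y) = 8 (f(y) = 7 + (1/3)*3 = 7 + 1 = 8)
j(x, Y) = -x/8
(15*j(6, F(1/(-5 + 3), f(-5))))*(r - 1*(-6)) = (15*(-1/8*6))*(-8 - 1*(-6)) = (15*(-3/4))*(-8 + 6) = -45/4*(-2) = 45/2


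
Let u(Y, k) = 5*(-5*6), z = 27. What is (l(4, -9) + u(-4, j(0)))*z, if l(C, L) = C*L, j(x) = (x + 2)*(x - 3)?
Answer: -5022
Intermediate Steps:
j(x) = (-3 + x)*(2 + x) (j(x) = (2 + x)*(-3 + x) = (-3 + x)*(2 + x))
u(Y, k) = -150 (u(Y, k) = 5*(-30) = -150)
(l(4, -9) + u(-4, j(0)))*z = (4*(-9) - 150)*27 = (-36 - 150)*27 = -186*27 = -5022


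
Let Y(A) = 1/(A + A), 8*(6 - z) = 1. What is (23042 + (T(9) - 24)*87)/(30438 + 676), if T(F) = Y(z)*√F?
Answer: 492941/731179 ≈ 0.67417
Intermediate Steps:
z = 47/8 (z = 6 - ⅛*1 = 6 - ⅛ = 47/8 ≈ 5.8750)
Y(A) = 1/(2*A)
T(F) = 4*√F/47 (T(F) = (1/(2*(47/8)))*√F = ((½)*(8/47))*√F = 4*√F/47)
(23042 + (T(9) - 24)*87)/(30438 + 676) = (23042 + (4*√9/47 - 24)*87)/(30438 + 676) = (23042 + ((4/47)*3 - 24)*87)/31114 = (23042 + (12/47 - 24)*87)*(1/31114) = (23042 - 1116/47*87)*(1/31114) = (23042 - 97092/47)*(1/31114) = (985882/47)*(1/31114) = 492941/731179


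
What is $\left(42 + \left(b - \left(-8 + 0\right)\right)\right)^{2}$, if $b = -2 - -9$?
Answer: $3249$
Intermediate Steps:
$b = 7$ ($b = -2 + 9 = 7$)
$\left(42 + \left(b - \left(-8 + 0\right)\right)\right)^{2} = \left(42 + \left(7 - \left(-8 + 0\right)\right)\right)^{2} = \left(42 + \left(7 - -8\right)\right)^{2} = \left(42 + \left(7 + 8\right)\right)^{2} = \left(42 + 15\right)^{2} = 57^{2} = 3249$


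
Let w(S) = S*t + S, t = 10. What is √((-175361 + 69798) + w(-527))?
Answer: 16*I*√435 ≈ 333.71*I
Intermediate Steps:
w(S) = 11*S (w(S) = S*10 + S = 10*S + S = 11*S)
√((-175361 + 69798) + w(-527)) = √((-175361 + 69798) + 11*(-527)) = √(-105563 - 5797) = √(-111360) = 16*I*√435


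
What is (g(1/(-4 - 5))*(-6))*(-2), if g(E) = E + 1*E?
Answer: -8/3 ≈ -2.6667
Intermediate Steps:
g(E) = 2*E (g(E) = E + E = 2*E)
(g(1/(-4 - 5))*(-6))*(-2) = ((2/(-4 - 5))*(-6))*(-2) = ((2/(-9))*(-6))*(-2) = ((2*(-⅑))*(-6))*(-2) = -2/9*(-6)*(-2) = (4/3)*(-2) = -8/3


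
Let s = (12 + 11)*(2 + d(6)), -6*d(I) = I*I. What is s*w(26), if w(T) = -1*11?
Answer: 1012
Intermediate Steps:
d(I) = -I²/6 (d(I) = -I*I/6 = -I²/6)
s = -92 (s = (12 + 11)*(2 - ⅙*6²) = 23*(2 - ⅙*36) = 23*(2 - 6) = 23*(-4) = -92)
w(T) = -11
s*w(26) = -92*(-11) = 1012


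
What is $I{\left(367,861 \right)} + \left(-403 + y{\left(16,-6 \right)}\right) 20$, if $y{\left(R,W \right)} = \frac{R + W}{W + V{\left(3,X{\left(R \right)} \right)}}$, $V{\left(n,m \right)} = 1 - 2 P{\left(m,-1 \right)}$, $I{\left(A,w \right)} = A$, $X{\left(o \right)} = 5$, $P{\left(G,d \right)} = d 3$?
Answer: $-7493$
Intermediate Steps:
$P{\left(G,d \right)} = 3 d$
$V{\left(n,m \right)} = 7$ ($V{\left(n,m \right)} = 1 - 2 \cdot 3 \left(-1\right) = 1 - -6 = 1 + 6 = 7$)
$y{\left(R,W \right)} = \frac{R + W}{7 + W}$ ($y{\left(R,W \right)} = \frac{R + W}{W + 7} = \frac{R + W}{7 + W}$)
$I{\left(367,861 \right)} + \left(-403 + y{\left(16,-6 \right)}\right) 20 = 367 + \left(-403 + \frac{16 - 6}{7 - 6}\right) 20 = 367 + \left(-403 + 1^{-1} \cdot 10\right) 20 = 367 + \left(-403 + 1 \cdot 10\right) 20 = 367 + \left(-403 + 10\right) 20 = 367 - 7860 = -7493$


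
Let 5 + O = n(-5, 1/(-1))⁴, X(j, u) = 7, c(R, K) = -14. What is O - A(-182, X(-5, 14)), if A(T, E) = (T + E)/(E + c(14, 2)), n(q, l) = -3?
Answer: 51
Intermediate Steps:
A(T, E) = (E + T)/(-14 + E) (A(T, E) = (T + E)/(E - 14) = (E + T)/(-14 + E))
O = 76 (O = -5 + (-3)⁴ = -5 + 81 = 76)
O - A(-182, X(-5, 14)) = 76 - (7 - 182)/(-14 + 7) = 76 - (-175)/(-7) = 76 - (-1)*(-175)/7 = 76 - 1*25 = 76 - 25 = 51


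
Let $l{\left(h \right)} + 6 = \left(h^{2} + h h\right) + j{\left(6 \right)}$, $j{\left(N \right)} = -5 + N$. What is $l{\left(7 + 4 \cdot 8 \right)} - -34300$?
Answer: $37337$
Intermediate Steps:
$l{\left(h \right)} = -5 + 2 h^{2}$ ($l{\left(h \right)} = -6 + \left(\left(h^{2} + h h\right) + \left(-5 + 6\right)\right) = -6 + \left(\left(h^{2} + h^{2}\right) + 1\right) = -6 + \left(2 h^{2} + 1\right) = -6 + \left(1 + 2 h^{2}\right) = -5 + 2 h^{2}$)
$l{\left(7 + 4 \cdot 8 \right)} - -34300 = \left(-5 + 2 \left(7 + 4 \cdot 8\right)^{2}\right) - -34300 = \left(-5 + 2 \left(7 + 32\right)^{2}\right) + 34300 = \left(-5 + 2 \cdot 39^{2}\right) + 34300 = \left(-5 + 2 \cdot 1521\right) + 34300 = \left(-5 + 3042\right) + 34300 = 3037 + 34300 = 37337$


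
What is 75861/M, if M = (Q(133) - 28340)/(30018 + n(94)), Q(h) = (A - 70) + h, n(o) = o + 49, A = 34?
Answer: -2288043621/28243 ≈ -81013.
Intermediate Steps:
n(o) = 49 + o
Q(h) = -36 + h (Q(h) = (34 - 70) + h = -36 + h)
M = -28243/30161 (M = ((-36 + 133) - 28340)/(30018 + (49 + 94)) = (97 - 28340)/(30018 + 143) = -28243/30161 ≈ -0.93641)
75861/M = 75861/(-28243/30161) = 75861*(-30161/28243) = -2288043621/28243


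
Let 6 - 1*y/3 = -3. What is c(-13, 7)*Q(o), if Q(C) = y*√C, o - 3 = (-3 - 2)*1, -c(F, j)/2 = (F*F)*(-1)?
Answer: 9126*I*√2 ≈ 12906.0*I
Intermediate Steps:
y = 27 (y = 18 - 3*(-3) = 18 + 9 = 27)
c(F, j) = 2*F² (c(F, j) = -2*F*F*(-1) = -2*F²*(-1) = -(-2)*F² = 2*F²)
o = -2 (o = 3 + (-3 - 2)*1 = 3 - 5*1 = 3 - 5 = -2)
Q(C) = 27*√C
c(-13, 7)*Q(o) = (2*(-13)²)*(27*√(-2)) = (2*169)*(27*(I*√2)) = 338*(27*I*√2) = 9126*I*√2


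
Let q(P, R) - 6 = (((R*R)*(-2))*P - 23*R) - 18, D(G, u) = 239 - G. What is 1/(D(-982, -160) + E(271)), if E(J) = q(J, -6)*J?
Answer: -1/5252385 ≈ -1.9039e-7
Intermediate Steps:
q(P, R) = -12 - 23*R - 2*P*R² (q(P, R) = 6 + ((((R*R)*(-2))*P - 23*R) - 18) = 6 + (((R²*(-2))*P - 23*R) - 18) = 6 + (((-2*R²)*P - 23*R) - 18) = 6 + ((-2*P*R² - 23*R) - 18) = 6 + ((-23*R - 2*P*R²) - 18) = 6 + (-18 - 23*R - 2*P*R²) = -12 - 23*R - 2*P*R²)
E(J) = J*(126 - 72*J) (E(J) = (-12 - 23*(-6) - 2*J*(-6)²)*J = (-12 + 138 - 2*J*36)*J = (-12 + 138 - 72*J)*J = (126 - 72*J)*J = J*(126 - 72*J))
1/(D(-982, -160) + E(271)) = 1/((239 - 1*(-982)) + 18*271*(7 - 4*271)) = 1/((239 + 982) + 18*271*(7 - 1084)) = 1/(1221 + 18*271*(-1077)) = 1/(1221 - 5253606) = 1/(-5252385) = -1/5252385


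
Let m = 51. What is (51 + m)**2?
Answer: 10404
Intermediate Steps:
(51 + m)**2 = (51 + 51)**2 = 102**2 = 10404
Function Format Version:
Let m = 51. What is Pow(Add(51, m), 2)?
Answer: 10404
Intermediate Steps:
Pow(Add(51, m), 2) = Pow(Add(51, 51), 2) = Pow(102, 2) = 10404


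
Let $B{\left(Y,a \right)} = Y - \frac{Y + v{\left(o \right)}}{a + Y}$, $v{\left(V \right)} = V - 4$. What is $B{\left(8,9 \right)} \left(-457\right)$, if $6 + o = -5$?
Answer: $- \frac{65351}{17} \approx -3844.2$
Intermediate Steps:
$o = -11$ ($o = -6 - 5 = -11$)
$v{\left(V \right)} = -4 + V$ ($v{\left(V \right)} = V - 4 = -4 + V$)
$B{\left(Y,a \right)} = Y - \frac{-15 + Y}{Y + a}$ ($B{\left(Y,a \right)} = Y - \frac{Y - 15}{a + Y} = Y - \frac{Y - 15}{Y + a} = Y - \frac{-15 + Y}{Y + a}$)
$B{\left(8,9 \right)} \left(-457\right) = \frac{15 + 8^{2} - 8 + 8 \cdot 9}{8 + 9} \left(-457\right) = \frac{15 + 64 - 8 + 72}{17} \left(-457\right) = \frac{1}{17} \cdot 143 \left(-457\right) = \frac{143}{17} \left(-457\right) = - \frac{65351}{17}$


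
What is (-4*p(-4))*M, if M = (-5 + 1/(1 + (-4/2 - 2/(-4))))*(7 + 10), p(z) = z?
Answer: -1904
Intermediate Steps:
M = -119 (M = (-5 + 1/(1 + (-4*½ - 2*(-¼))))*17 = (-5 + 1/(1 + (-2 + ½)))*17 = (-5 + 1/(1 - 3/2))*17 = (-5 + 1/(-½))*17 = (-5 - 2)*17 = -7*17 = -119)
(-4*p(-4))*M = -4*(-4)*(-119) = 16*(-119) = -1904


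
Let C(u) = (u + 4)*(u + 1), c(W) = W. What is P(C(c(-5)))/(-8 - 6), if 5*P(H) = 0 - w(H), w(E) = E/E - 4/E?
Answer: 0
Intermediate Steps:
w(E) = 1 - 4/E
C(u) = (1 + u)*(4 + u) (C(u) = (4 + u)*(1 + u) = (1 + u)*(4 + u))
P(H) = -(-4 + H)/(5*H) (P(H) = (0 - (-4 + H)/H)/5 = (-(-4 + H)/H)/5 = -(-4 + H)/(5*H))
P(C(c(-5)))/(-8 - 6) = ((4 - (4 + (-5)² + 5*(-5)))/(5*(4 + (-5)² + 5*(-5))))/(-8 - 6) = ((4 - (4 + 25 - 25))/(5*(4 + 25 - 25)))/(-14) = ((⅕)*(4 - 1*4)/4)*(-1/14) = ((⅕)*(¼)*(4 - 4))*(-1/14) = ((⅕)*(¼)*0)*(-1/14) = 0*(-1/14) = 0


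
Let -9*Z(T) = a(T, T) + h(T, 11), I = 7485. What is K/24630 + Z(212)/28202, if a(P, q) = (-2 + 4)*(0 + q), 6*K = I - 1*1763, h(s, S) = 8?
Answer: 38569601/1041922890 ≈ 0.037018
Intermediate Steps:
K = 2861/3 (K = (7485 - 1*1763)/6 = (7485 - 1763)/6 = (1/6)*5722 = 2861/3 ≈ 953.67)
a(P, q) = 2*q
Z(T) = -8/9 - 2*T/9 (Z(T) = -(2*T + 8)/9 = -(8 + 2*T)/9 = -8/9 - 2*T/9)
K/24630 + Z(212)/28202 = (2861/3)/24630 + (-8/9 - 2/9*212)/28202 = (2861/3)*(1/24630) + (-8/9 - 424/9)*(1/28202) = 2861/73890 - 48*1/28202 = 2861/73890 - 24/14101 = 38569601/1041922890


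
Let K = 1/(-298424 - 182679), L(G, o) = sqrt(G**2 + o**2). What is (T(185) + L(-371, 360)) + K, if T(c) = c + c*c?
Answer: 16554754229/481103 + sqrt(267241) ≈ 34927.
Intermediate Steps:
K = -1/481103 (K = 1/(-481103) = -1/481103 ≈ -2.0786e-6)
T(c) = c + c**2
(T(185) + L(-371, 360)) + K = (185*(1 + 185) + sqrt((-371)**2 + 360**2)) - 1/481103 = (185*186 + sqrt(137641 + 129600)) - 1/481103 = (34410 + sqrt(267241)) - 1/481103 = 16554754229/481103 + sqrt(267241)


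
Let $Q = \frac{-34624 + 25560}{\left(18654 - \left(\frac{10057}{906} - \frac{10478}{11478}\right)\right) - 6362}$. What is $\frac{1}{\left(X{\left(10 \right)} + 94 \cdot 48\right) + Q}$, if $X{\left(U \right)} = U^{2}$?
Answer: $\frac{7095522371}{32719312666588} \approx 0.00021686$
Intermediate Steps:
$Q = - \frac{5236508464}{7095522371}$ ($Q = - \frac{9064}{\left(18654 - \left(10057 \cdot \frac{1}{906} - \frac{5239}{5739}\right)\right) - 6362} = - \frac{9064}{\left(18654 - \left(\frac{10057}{906} - \frac{5239}{5739}\right)\right) - 6362} = - \frac{9064}{\left(18654 - \frac{5885621}{577726}\right) - 6362} = - \frac{9064}{\frac{10771015183}{577726} - 6362} = - \frac{9064}{\frac{7095522371}{577726}} = \left(-9064\right) \frac{577726}{7095522371} = - \frac{5236508464}{7095522371} \approx -0.738$)
$\frac{1}{\left(X{\left(10 \right)} + 94 \cdot 48\right) + Q} = \frac{1}{\left(10^{2} + 94 \cdot 48\right) - \frac{5236508464}{7095522371}} = \frac{1}{\left(100 + 4512\right) - \frac{5236508464}{7095522371}} = \frac{1}{4612 - \frac{5236508464}{7095522371}} = \frac{1}{\frac{32719312666588}{7095522371}} = \frac{7095522371}{32719312666588}$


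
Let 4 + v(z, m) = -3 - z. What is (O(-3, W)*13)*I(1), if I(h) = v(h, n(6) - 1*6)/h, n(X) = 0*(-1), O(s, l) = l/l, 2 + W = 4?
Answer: -104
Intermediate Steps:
W = 2 (W = -2 + 4 = 2)
O(s, l) = 1
n(X) = 0
v(z, m) = -7 - z (v(z, m) = -4 + (-3 - z) = -7 - z)
I(h) = (-7 - h)/h
(O(-3, W)*13)*I(1) = (1*13)*((-7 - 1*1)/1) = 13*(1*(-7 - 1)) = 13*(1*(-8)) = 13*(-8) = -104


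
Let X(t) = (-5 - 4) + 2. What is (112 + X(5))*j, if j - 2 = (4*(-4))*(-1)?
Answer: 1890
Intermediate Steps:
X(t) = -7 (X(t) = -9 + 2 = -7)
j = 18 (j = 2 + (4*(-4))*(-1) = 2 - 16*(-1) = 2 + 16 = 18)
(112 + X(5))*j = (112 - 7)*18 = 105*18 = 1890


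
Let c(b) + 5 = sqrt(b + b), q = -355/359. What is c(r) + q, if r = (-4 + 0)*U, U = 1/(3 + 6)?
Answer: -2150/359 + 2*I*sqrt(2)/3 ≈ -5.9889 + 0.94281*I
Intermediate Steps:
U = 1/9 ≈ 0.11111
r = -4/9 (r = (-4 + 0)*(1/9) = -4*1/9 = -4/9 ≈ -0.44444)
q = -355/359 (q = -355*1/359 = -355/359 ≈ -0.98886)
c(b) = -5 + sqrt(2)*sqrt(b) (c(b) = -5 + sqrt(b + b) = -5 + sqrt(2*b) = -5 + sqrt(2)*sqrt(b))
c(r) + q = (-5 + sqrt(2)*sqrt(-4/9)) - 355/359 = (-5 + sqrt(2)*(2*I/3)) - 355/359 = (-5 + 2*I*sqrt(2)/3) - 355/359 = -2150/359 + 2*I*sqrt(2)/3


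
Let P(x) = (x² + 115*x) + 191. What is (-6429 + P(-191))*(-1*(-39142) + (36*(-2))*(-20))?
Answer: 335937796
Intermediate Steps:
P(x) = 191 + x² + 115*x
(-6429 + P(-191))*(-1*(-39142) + (36*(-2))*(-20)) = (-6429 + (191 + (-191)² + 115*(-191)))*(-1*(-39142) + (36*(-2))*(-20)) = (-6429 + (191 + 36481 - 21965))*(39142 - 72*(-20)) = (-6429 + 14707)*(39142 + 1440) = 8278*40582 = 335937796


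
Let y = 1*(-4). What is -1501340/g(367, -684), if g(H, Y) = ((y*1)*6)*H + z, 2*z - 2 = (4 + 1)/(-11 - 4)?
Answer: 9008040/52843 ≈ 170.47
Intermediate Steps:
y = -4
z = ⅚ (z = 1 + ((4 + 1)/(-11 - 4))/2 = 1 + (5/(-15))/2 = 1 + (5*(-1/15))/2 = 1 + (½)*(-⅓) = 1 - ⅙ = ⅚ ≈ 0.83333)
g(H, Y) = ⅚ - 24*H (g(H, Y) = (-4*1*6)*H + ⅚ = (-4*6)*H + ⅚ = -24*H + ⅚ = ⅚ - 24*H)
-1501340/g(367, -684) = -1501340/(⅚ - 24*367) = -1501340/(⅚ - 8808) = -1501340/(-52843/6) = -1501340*(-6/52843) = 9008040/52843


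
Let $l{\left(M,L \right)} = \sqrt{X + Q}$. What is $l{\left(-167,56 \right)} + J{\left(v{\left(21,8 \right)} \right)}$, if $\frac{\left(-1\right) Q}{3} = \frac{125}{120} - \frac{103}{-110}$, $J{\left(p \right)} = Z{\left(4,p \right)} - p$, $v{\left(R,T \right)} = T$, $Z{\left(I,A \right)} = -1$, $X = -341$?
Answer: $-9 + \frac{i \sqrt{16791610}}{220} \approx -9.0 + 18.626 i$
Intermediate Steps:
$J{\left(p \right)} = -1 - p$
$Q = - \frac{2611}{440}$ ($Q = - 3 \left(\frac{125}{120} - \frac{103}{-110}\right) = - 3 \left(125 \cdot \frac{1}{120} - - \frac{103}{110}\right) = - 3 \left(\frac{25}{24} + \frac{103}{110}\right) = \left(-3\right) \frac{2611}{1320} = - \frac{2611}{440} \approx -5.9341$)
$l{\left(M,L \right)} = \frac{i \sqrt{16791610}}{220}$ ($l{\left(M,L \right)} = \sqrt{-341 - \frac{2611}{440}} = \sqrt{- \frac{152651}{440}} = \frac{i \sqrt{16791610}}{220}$)
$l{\left(-167,56 \right)} + J{\left(v{\left(21,8 \right)} \right)} = \frac{i \sqrt{16791610}}{220} - 9 = -9 + \frac{i \sqrt{16791610}}{220}$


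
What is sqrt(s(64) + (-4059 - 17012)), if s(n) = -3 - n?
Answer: I*sqrt(21138) ≈ 145.39*I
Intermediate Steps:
sqrt(s(64) + (-4059 - 17012)) = sqrt((-3 - 1*64) + (-4059 - 17012)) = sqrt((-3 - 64) - 21071) = sqrt(-67 - 21071) = sqrt(-21138) = I*sqrt(21138)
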